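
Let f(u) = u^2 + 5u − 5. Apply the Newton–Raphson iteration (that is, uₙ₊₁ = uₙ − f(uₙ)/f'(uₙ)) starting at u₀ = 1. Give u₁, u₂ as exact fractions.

f'(u) = 2u + 5.
f(1) = 1, f'(1) = 7, so u₁ = 1 − 1/7 = 6/7.
f(6/7) = 1/49, f'(6/7) = 47/7, so u₂ = (6/7) − (1/49)/(47/7) = 281/329.

u₁ = 6/7, u₂ = 281/329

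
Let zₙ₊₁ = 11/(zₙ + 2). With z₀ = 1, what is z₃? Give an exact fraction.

187/67

z₁ = 11/(1 + 2) = 11/3.
z₂ = 11/(11/3 + 2) = 33/17.
z₃ = 11/(33/17 + 2) = 187/67.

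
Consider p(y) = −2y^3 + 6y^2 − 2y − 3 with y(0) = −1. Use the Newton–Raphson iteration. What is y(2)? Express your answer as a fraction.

−13267/24670

p'(y) = −6y^2 + 12y − 2.
p(−1) = 7, p'(−1) = −20, so y(1) = (−1) − 7/(−20) = −13/20.
p(−13/20) = 5537/4000, p'(−13/20) = −2467/200, so y(2) = (−13/20) − (5537/4000)/(−2467/200) = −13267/24670.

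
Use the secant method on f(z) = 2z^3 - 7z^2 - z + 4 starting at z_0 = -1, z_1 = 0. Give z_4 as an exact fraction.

-20/31

f(-1) = -4, f(0) = 4. z_2 = 0 - 4·(0 - (-1))/(4 - (-4)) = -1/2.
f(0) = 4, f(-1/2) = 5/2. z_3 = (-1/2) - (5/2)·((-1/2) - 0)/((5/2) - 4) = -4/3.
f(-1/2) = 5/2, f(-4/3) = -320/27. z_4 = (-4/3) - (-320/27)·((-4/3) - (-1/2))/((-320/27) - (5/2)) = -20/31.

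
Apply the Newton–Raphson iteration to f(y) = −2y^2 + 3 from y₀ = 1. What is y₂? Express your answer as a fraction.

49/40

f'(y) = −4y.
f(1) = 1, f'(1) = −4, so y₁ = 1 − 1/(−4) = 5/4.
f(5/4) = −1/8, f'(5/4) = −5, so y₂ = (5/4) − (−1/8)/(−5) = 49/40.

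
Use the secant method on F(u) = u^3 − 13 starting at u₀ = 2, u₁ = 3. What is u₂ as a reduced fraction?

43/19

F(2) = −5, F(3) = 14. u₂ = 3 − 14·(3 − 2)/(14 − (−5)) = 43/19.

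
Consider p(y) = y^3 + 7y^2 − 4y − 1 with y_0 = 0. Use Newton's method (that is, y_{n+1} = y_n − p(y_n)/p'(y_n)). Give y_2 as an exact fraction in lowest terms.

−5/26

p'(y) = 3y^2 + 14y − 4.
p(0) = −1, p'(0) = −4, so y_1 = 0 − (−1)/(−4) = −1/4.
p(−1/4) = 27/64, p'(−1/4) = −117/16, so y_2 = (−1/4) − (27/64)/(−117/16) = −5/26.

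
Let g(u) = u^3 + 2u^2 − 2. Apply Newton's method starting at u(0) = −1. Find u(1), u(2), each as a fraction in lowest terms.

u(1) = −2, u(2) = −3/2

g'(u) = 3u^2 + 4u.
g(−1) = −1, g'(−1) = −1, so u(1) = (−1) − (−1)/(−1) = −2.
g(−2) = −2, g'(−2) = 4, so u(2) = (−2) − (−2)/4 = −3/2.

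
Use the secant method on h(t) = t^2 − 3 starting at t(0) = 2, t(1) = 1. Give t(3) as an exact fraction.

7/4

h(2) = 1, h(1) = −2. t(2) = 1 − (−2)·(1 − 2)/((−2) − 1) = 5/3.
h(1) = −2, h(5/3) = −2/9. t(3) = (5/3) − (−2/9)·((5/3) − 1)/((−2/9) − (−2)) = 7/4.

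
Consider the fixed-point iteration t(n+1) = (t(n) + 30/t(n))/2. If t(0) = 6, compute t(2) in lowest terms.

t(1) = (6 + 30/6)/2 = 11/2.
t(2) = (11/2 + 30/(11/2))/2 = 241/44.

241/44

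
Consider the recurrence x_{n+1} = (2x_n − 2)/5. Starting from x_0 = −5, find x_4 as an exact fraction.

−486/625

x_1 = (2·(−5) − 2)/5 = −12/5.
x_2 = (2·(−12/5) − 2)/5 = −34/25.
x_3 = (2·(−34/25) − 2)/5 = −118/125.
x_4 = (2·(−118/125) − 2)/5 = −486/625.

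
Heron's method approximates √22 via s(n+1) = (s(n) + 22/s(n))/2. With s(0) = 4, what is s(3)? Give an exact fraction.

1016657/216752

s(1) = (4 + 22/4)/2 = 19/4.
s(2) = (19/4 + 22/(19/4))/2 = 713/152.
s(3) = (713/152 + 22/(713/152))/2 = 1016657/216752.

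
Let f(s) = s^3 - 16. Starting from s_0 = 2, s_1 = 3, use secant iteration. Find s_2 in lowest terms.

46/19

f(2) = -8, f(3) = 11. s_2 = 3 - 11·(3 - 2)/(11 - (-8)) = 46/19.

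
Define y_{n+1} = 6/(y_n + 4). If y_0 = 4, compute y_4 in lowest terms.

300/257

y_1 = 6/(4 + 4) = 3/4.
y_2 = 6/(3/4 + 4) = 24/19.
y_3 = 6/(24/19 + 4) = 57/50.
y_4 = 6/(57/50 + 4) = 300/257.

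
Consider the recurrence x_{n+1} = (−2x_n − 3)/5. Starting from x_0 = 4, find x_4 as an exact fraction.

x_1 = (−2·4 − 3)/5 = −11/5.
x_2 = (−2·(−11/5) − 3)/5 = 7/25.
x_3 = (−2·(7/25) − 3)/5 = −89/125.
x_4 = (−2·(−89/125) − 3)/5 = −197/625.

−197/625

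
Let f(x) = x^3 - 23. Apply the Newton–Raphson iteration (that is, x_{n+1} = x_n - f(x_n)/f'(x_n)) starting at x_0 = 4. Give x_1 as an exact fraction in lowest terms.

151/48

f'(x) = 3x^2.
f(4) = 41, f'(4) = 48, so x_1 = 4 - 41/48 = 151/48.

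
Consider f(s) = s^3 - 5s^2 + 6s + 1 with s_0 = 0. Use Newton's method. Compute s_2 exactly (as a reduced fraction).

-4/27

f'(s) = 3s^2 - 10s + 6.
f(0) = 1, f'(0) = 6, so s_1 = 0 - 1/6 = -1/6.
f(-1/6) = -31/216, f'(-1/6) = 31/4, so s_2 = (-1/6) - (-31/216)/(31/4) = -4/27.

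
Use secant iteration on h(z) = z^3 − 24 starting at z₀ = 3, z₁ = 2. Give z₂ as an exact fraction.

h(3) = 3, h(2) = −16. z₂ = 2 − (−16)·(2 − 3)/((−16) − 3) = 54/19.

54/19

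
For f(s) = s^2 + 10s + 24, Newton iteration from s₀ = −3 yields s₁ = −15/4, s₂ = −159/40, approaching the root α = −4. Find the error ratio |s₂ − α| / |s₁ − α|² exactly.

2/5

s₁ − α = −15/4 − (−4) = −15/4 + 4 = 1/4, so |s₁ − α| = 1/4.
s₂ − α = −159/40 − (−4) = −159/40 + 4 = 1/40, so |s₂ − α| = 1/40.
|s₁ − α|² = 1/16.
Ratio = (1/40) / (1/16) = 2/5.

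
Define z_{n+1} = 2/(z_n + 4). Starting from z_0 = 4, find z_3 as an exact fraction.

z_1 = 2/(4 + 4) = 1/4.
z_2 = 2/(1/4 + 4) = 8/17.
z_3 = 2/(8/17 + 4) = 17/38.

17/38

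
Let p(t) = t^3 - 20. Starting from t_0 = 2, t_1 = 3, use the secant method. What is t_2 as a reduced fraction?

p(2) = -12, p(3) = 7. t_2 = 3 - 7·(3 - 2)/(7 - (-12)) = 50/19.

50/19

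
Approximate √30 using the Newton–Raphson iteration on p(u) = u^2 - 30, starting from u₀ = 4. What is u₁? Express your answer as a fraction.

23/4

p'(u) = 2u.
p(4) = -14, p'(4) = 8, so u₁ = 4 - (-14)/8 = 23/4.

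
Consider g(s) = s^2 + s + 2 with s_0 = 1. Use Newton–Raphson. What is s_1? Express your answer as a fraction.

-1/3

g'(s) = 2s + 1.
g(1) = 4, g'(1) = 3, so s_1 = 1 - 4/3 = -1/3.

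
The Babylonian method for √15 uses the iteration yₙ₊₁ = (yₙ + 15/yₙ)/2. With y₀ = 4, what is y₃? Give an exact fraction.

y₁ = (4 + 15/4)/2 = 31/8.
y₂ = (31/8 + 15/(31/8))/2 = 1921/496.
y₃ = (1921/496 + 15/(1921/496))/2 = 7380481/1905632.

7380481/1905632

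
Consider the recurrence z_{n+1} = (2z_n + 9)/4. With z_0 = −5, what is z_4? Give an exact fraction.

125/32

z_1 = (2·(−5) + 9)/4 = −1/4.
z_2 = (2·(−1/4) + 9)/4 = 17/8.
z_3 = (2·(17/8) + 9)/4 = 53/16.
z_4 = (2·(53/16) + 9)/4 = 125/32.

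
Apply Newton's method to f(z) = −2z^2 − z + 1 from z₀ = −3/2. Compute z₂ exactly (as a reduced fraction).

−171/170

f'(z) = −4z − 1.
f(−3/2) = −2, f'(−3/2) = 5, so z₁ = (−3/2) − (−2)/5 = −11/10.
f(−11/10) = −8/25, f'(−11/10) = 17/5, so z₂ = (−11/10) − (−8/25)/(17/5) = −171/170.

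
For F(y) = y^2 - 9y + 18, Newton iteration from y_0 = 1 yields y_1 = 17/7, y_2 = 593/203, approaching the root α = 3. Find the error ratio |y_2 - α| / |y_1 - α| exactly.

y_1 - α = 17/7 - 3 = -4/7, so |y_1 - α| = 4/7.
y_2 - α = 593/203 - 3 = -16/203, so |y_2 - α| = 16/203.
Ratio = (16/203) / (4/7) = 4/29.

4/29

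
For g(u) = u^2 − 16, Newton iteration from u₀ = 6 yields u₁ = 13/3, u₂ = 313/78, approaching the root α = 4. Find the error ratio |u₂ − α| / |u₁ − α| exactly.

1/26

u₁ − α = 13/3 − 4 = 1/3, so |u₁ − α| = 1/3.
u₂ − α = 313/78 − 4 = 1/78, so |u₂ − α| = 1/78.
Ratio = (1/78) / (1/3) = 1/26.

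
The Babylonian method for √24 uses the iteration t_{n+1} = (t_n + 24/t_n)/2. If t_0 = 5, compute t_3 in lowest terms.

t_1 = (5 + 24/5)/2 = 49/10.
t_2 = (49/10 + 24/(49/10))/2 = 4801/980.
t_3 = (4801/980 + 24/(4801/980))/2 = 46099201/9409960.

46099201/9409960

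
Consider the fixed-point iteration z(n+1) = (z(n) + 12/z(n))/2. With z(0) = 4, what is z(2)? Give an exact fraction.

97/28

z(1) = (4 + 12/4)/2 = 7/2.
z(2) = (7/2 + 12/(7/2))/2 = 97/28.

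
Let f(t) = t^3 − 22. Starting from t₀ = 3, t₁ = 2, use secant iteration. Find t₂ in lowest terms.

52/19

f(3) = 5, f(2) = −14. t₂ = 2 − (−14)·(2 − 3)/((−14) − 5) = 52/19.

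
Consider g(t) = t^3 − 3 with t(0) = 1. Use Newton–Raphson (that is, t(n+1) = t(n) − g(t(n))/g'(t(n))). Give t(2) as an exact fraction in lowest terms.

g'(t) = 3t^2.
g(1) = −2, g'(1) = 3, so t(1) = 1 − (−2)/3 = 5/3.
g(5/3) = 44/27, g'(5/3) = 25/3, so t(2) = (5/3) − (44/27)/(25/3) = 331/225.

331/225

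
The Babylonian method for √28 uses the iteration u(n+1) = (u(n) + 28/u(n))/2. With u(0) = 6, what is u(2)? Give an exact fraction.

u(1) = (6 + 28/6)/2 = 16/3.
u(2) = (16/3 + 28/(16/3))/2 = 127/24.

127/24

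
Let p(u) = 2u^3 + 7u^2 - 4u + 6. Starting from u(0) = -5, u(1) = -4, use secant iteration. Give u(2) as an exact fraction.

p(-5) = -49, p(-4) = 6. u(2) = (-4) - 6·((-4) - (-5))/(6 - (-49)) = -226/55.

-226/55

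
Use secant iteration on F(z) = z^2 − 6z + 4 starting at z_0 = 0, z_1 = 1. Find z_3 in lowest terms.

F(0) = 4, F(1) = −1. z_2 = 1 − (−1)·(1 − 0)/((−1) − 4) = 4/5.
F(1) = −1, F(4/5) = −4/25. z_3 = (4/5) − (−4/25)·((4/5) − 1)/((−4/25) − (−1)) = 16/21.

16/21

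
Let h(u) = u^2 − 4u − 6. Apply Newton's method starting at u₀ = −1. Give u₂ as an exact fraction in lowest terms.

−265/228

h'(u) = 2u − 4.
h(−1) = −1, h'(−1) = −6, so u₁ = (−1) − (−1)/(−6) = −7/6.
h(−7/6) = 1/36, h'(−7/6) = −19/3, so u₂ = (−7/6) − (1/36)/(−19/3) = −265/228.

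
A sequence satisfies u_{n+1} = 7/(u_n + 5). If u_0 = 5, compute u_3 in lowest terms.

399/355

u_1 = 7/(5 + 5) = 7/10.
u_2 = 7/(7/10 + 5) = 70/57.
u_3 = 7/(70/57 + 5) = 399/355.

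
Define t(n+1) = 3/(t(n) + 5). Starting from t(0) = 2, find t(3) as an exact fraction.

114/211

t(1) = 3/(2 + 5) = 3/7.
t(2) = 3/(3/7 + 5) = 21/38.
t(3) = 3/(21/38 + 5) = 114/211.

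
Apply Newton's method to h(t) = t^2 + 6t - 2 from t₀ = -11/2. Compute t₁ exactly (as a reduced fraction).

-129/20

h'(t) = 2t + 6.
h(-11/2) = -19/4, h'(-11/2) = -5, so t₁ = (-11/2) - (-19/4)/(-5) = -129/20.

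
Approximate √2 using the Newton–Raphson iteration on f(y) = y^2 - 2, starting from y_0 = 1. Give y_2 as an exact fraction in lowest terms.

f'(y) = 2y.
f(1) = -1, f'(1) = 2, so y_1 = 1 - (-1)/2 = 3/2.
f(3/2) = 1/4, f'(3/2) = 3, so y_2 = (3/2) - (1/4)/3 = 17/12.

17/12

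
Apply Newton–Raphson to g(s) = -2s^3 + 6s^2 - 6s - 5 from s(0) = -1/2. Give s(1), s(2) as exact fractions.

s(1) = -14/27, s(2) = -141143/272322

g'(s) = -6s^2 + 12s - 6.
g(-1/2) = -1/4, g'(-1/2) = -27/2, so s(1) = (-1/2) - (-1/4)/(-27/2) = -14/27.
g(-14/27) = 61/19683, g'(-14/27) = -3362/243, so s(2) = (-14/27) - (61/19683)/(-3362/243) = -141143/272322.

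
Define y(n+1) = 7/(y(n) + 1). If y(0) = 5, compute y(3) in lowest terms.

91/55

y(1) = 7/(5 + 1) = 7/6.
y(2) = 7/(7/6 + 1) = 42/13.
y(3) = 7/(42/13 + 1) = 91/55.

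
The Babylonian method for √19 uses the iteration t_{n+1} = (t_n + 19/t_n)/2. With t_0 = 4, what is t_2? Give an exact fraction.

2441/560

t_1 = (4 + 19/4)/2 = 35/8.
t_2 = (35/8 + 19/(35/8))/2 = 2441/560.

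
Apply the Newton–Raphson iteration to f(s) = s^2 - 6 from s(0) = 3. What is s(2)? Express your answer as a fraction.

49/20

f'(s) = 2s.
f(3) = 3, f'(3) = 6, so s(1) = 3 - 3/6 = 5/2.
f(5/2) = 1/4, f'(5/2) = 5, so s(2) = (5/2) - (1/4)/5 = 49/20.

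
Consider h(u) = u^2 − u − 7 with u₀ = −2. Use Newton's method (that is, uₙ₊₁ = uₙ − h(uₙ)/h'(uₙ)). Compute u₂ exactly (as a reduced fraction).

−296/135

h'(u) = 2u − 1.
h(−2) = −1, h'(−2) = −5, so u₁ = (−2) − (−1)/(−5) = −11/5.
h(−11/5) = 1/25, h'(−11/5) = −27/5, so u₂ = (−11/5) − (1/25)/(−27/5) = −296/135.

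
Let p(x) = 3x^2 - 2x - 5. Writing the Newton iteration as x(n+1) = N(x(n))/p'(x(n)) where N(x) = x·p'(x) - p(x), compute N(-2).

17

p'(x) = 6x - 2.
N(x) = x·p'(x) - p(x) = x·(6x - 2) - (3x^2 - 2x - 5) = 3x^2 + 5.
N(-2) = 17.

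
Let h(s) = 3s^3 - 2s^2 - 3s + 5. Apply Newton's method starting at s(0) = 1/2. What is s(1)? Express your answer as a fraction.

19/11

h'(s) = 9s^2 - 4s - 3.
h(1/2) = 27/8, h'(1/2) = -11/4, so s(1) = (1/2) - (27/8)/(-11/4) = 19/11.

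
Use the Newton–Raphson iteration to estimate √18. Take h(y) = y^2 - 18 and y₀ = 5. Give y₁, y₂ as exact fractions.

h'(y) = 2y.
h(5) = 7, h'(5) = 10, so y₁ = 5 - 7/10 = 43/10.
h(43/10) = 49/100, h'(43/10) = 43/5, so y₂ = (43/10) - (49/100)/(43/5) = 3649/860.

y₁ = 43/10, y₂ = 3649/860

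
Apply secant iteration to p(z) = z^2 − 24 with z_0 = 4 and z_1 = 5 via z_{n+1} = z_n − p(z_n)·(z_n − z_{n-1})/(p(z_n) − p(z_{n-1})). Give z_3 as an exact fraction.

p(4) = −8, p(5) = 1. z_2 = 5 − 1·(5 − 4)/(1 − (−8)) = 44/9.
p(5) = 1, p(44/9) = −8/81. z_3 = (44/9) − (−8/81)·((44/9) − 5)/((−8/81) − 1) = 436/89.

436/89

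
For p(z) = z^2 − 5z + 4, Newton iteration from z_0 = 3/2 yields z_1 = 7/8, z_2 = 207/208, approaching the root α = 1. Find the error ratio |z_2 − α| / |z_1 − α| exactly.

z_1 − α = 7/8 − 1 = −1/8, so |z_1 − α| = 1/8.
z_2 − α = 207/208 − 1 = −1/208, so |z_2 − α| = 1/208.
Ratio = (1/208) / (1/8) = 1/26.

1/26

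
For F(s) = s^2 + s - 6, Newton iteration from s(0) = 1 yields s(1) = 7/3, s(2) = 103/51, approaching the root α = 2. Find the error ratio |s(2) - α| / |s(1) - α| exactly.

1/17

s(1) - α = 7/3 - 2 = 1/3, so |s(1) - α| = 1/3.
s(2) - α = 103/51 - 2 = 1/51, so |s(2) - α| = 1/51.
Ratio = (1/51) / (1/3) = 1/17.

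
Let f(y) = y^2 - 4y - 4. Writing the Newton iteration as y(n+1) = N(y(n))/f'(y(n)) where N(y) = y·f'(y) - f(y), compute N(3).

13

f'(y) = 2y - 4.
N(y) = y·f'(y) - f(y) = y·(2y - 4) - (y^2 - 4y - 4) = y^2 + 4.
N(3) = 13.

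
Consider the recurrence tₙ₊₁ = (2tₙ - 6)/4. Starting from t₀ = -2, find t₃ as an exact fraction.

t₁ = (2·(-2) - 6)/4 = -5/2.
t₂ = (2·(-5/2) - 6)/4 = -11/4.
t₃ = (2·(-11/4) - 6)/4 = -23/8.

-23/8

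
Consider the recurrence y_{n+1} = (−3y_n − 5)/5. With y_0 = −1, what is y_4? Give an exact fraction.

y_1 = (−3·(−1) − 5)/5 = −2/5.
y_2 = (−3·(−2/5) − 5)/5 = −19/25.
y_3 = (−3·(−19/25) − 5)/5 = −68/125.
y_4 = (−3·(−68/125) − 5)/5 = −421/625.

−421/625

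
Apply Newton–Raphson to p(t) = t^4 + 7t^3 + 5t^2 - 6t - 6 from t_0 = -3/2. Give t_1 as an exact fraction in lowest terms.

p'(t) = 4t^3 + 21t^2 + 10t - 6.
p(-3/2) = -69/16, p'(-3/2) = 51/4, so t_1 = (-3/2) - (-69/16)/(51/4) = -79/68.

-79/68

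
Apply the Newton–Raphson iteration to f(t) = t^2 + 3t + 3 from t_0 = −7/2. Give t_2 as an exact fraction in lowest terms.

−601/416

f'(t) = 2t + 3.
f(−7/2) = 19/4, f'(−7/2) = −4, so t_1 = (−7/2) − (19/4)/(−4) = −37/16.
f(−37/16) = 361/256, f'(−37/16) = −13/8, so t_2 = (−37/16) − (361/256)/(−13/8) = −601/416.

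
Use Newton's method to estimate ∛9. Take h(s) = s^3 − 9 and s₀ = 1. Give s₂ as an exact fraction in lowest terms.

h'(s) = 3s^2.
h(1) = −8, h'(1) = 3, so s₁ = 1 − (−8)/3 = 11/3.
h(11/3) = 1088/27, h'(11/3) = 121/3, so s₂ = (11/3) − (1088/27)/(121/3) = 2905/1089.

2905/1089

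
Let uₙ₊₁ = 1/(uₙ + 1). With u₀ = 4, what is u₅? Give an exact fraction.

17/28

u₁ = 1/(4 + 1) = 1/5.
u₂ = 1/(1/5 + 1) = 5/6.
u₃ = 1/(5/6 + 1) = 6/11.
u₄ = 1/(6/11 + 1) = 11/17.
u₅ = 1/(11/17 + 1) = 17/28.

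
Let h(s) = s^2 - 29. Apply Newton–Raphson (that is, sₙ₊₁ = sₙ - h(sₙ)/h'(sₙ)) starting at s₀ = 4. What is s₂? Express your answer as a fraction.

h'(s) = 2s.
h(4) = -13, h'(4) = 8, so s₁ = 4 - (-13)/8 = 45/8.
h(45/8) = 169/64, h'(45/8) = 45/4, so s₂ = (45/8) - (169/64)/(45/4) = 3881/720.

3881/720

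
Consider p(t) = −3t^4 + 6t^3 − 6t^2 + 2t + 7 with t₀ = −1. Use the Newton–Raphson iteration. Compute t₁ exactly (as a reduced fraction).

p'(t) = −12t^3 + 18t^2 − 12t + 2.
p(−1) = −10, p'(−1) = 44, so t₁ = (−1) − (−10)/44 = −17/22.

−17/22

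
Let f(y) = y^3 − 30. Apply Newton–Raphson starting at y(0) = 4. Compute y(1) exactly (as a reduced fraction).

79/24

f'(y) = 3y^2.
f(4) = 34, f'(4) = 48, so y(1) = 4 − 34/48 = 79/24.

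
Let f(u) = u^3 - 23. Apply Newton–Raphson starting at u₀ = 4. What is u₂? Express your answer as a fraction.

4714759/1641672

f'(u) = 3u^2.
f(4) = 41, f'(4) = 48, so u₁ = 4 - 41/48 = 151/48.
f(151/48) = 899335/110592, f'(151/48) = 22801/768, so u₂ = (151/48) - (899335/110592)/(22801/768) = 4714759/1641672.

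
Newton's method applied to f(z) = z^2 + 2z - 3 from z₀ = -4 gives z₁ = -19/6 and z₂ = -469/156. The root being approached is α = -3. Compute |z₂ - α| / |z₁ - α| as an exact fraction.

1/26

z₁ - α = -19/6 - (-3) = -19/6 + 3 = -1/6, so |z₁ - α| = 1/6.
z₂ - α = -469/156 - (-3) = -469/156 + 3 = -1/156, so |z₂ - α| = 1/156.
Ratio = (1/156) / (1/6) = 1/26.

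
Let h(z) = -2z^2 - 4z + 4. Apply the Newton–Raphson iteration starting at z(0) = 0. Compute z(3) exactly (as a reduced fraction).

h'(z) = -4z - 4.
h(0) = 4, h'(0) = -4, so z(1) = 0 - 4/(-4) = 1.
h(1) = -2, h'(1) = -8, so z(2) = 1 - (-2)/(-8) = 3/4.
h(3/4) = -1/8, h'(3/4) = -7, so z(3) = (3/4) - (-1/8)/(-7) = 41/56.

41/56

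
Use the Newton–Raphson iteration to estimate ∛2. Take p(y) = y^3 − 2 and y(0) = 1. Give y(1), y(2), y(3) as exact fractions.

y(1) = 4/3, y(2) = 91/72, y(3) = 1126819/894348

p'(y) = 3y^2.
p(1) = −1, p'(1) = 3, so y(1) = 1 − (−1)/3 = 4/3.
p(4/3) = 10/27, p'(4/3) = 16/3, so y(2) = (4/3) − (10/27)/(16/3) = 91/72.
p(91/72) = 7075/373248, p'(91/72) = 8281/1728, so y(3) = (91/72) − (7075/373248)/(8281/1728) = 1126819/894348.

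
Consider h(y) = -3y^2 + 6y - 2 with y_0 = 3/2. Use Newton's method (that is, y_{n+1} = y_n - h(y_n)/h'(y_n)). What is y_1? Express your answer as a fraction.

h'(y) = -6y + 6.
h(3/2) = 1/4, h'(3/2) = -3, so y_1 = (3/2) - (1/4)/(-3) = 19/12.

19/12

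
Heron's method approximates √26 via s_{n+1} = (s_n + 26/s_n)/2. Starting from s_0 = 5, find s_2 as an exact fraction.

5201/1020

s_1 = (5 + 26/5)/2 = 51/10.
s_2 = (51/10 + 26/(51/10))/2 = 5201/1020.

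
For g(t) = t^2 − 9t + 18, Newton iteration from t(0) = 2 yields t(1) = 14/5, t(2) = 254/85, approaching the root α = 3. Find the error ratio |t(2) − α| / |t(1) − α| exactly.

1/17

t(1) − α = 14/5 − 3 = −1/5, so |t(1) − α| = 1/5.
t(2) − α = 254/85 − 3 = −1/85, so |t(2) − α| = 1/85.
Ratio = (1/85) / (1/5) = 1/17.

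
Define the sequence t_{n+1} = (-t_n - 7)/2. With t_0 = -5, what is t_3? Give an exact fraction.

t_1 = (-(-5) - 7)/2 = -1.
t_2 = (-(-1) - 7)/2 = -3.
t_3 = (-(-3) - 7)/2 = -2.

-2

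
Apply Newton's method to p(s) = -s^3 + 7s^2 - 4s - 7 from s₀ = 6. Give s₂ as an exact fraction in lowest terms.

2167843/351498

p'(s) = -3s^2 + 14s - 4.
p(6) = 5, p'(6) = -28, so s₁ = 6 - 5/(-28) = 173/28.
p(173/28) = -7825/21952, p'(173/28) = -25107/784, so s₂ = (173/28) - (-7825/21952)/(-25107/784) = 2167843/351498.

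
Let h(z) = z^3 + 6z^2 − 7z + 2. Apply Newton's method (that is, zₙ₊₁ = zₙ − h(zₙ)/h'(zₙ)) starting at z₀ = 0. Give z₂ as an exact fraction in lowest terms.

h'(z) = 3z^2 + 12z − 7.
h(0) = 2, h'(0) = −7, so z₁ = 0 − 2/(−7) = 2/7.
h(2/7) = 176/343, h'(2/7) = −163/49, so z₂ = (2/7) − (176/343)/(−163/49) = 502/1141.

502/1141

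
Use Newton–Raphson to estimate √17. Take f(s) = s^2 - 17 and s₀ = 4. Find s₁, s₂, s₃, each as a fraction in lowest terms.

s₁ = 33/8, s₂ = 2177/528, s₃ = 9478657/2298912

f'(s) = 2s.
f(4) = -1, f'(4) = 8, so s₁ = 4 - (-1)/8 = 33/8.
f(33/8) = 1/64, f'(33/8) = 33/4, so s₂ = (33/8) - (1/64)/(33/4) = 2177/528.
f(2177/528) = 1/278784, f'(2177/528) = 2177/264, so s₃ = (2177/528) - (1/278784)/(2177/264) = 9478657/2298912.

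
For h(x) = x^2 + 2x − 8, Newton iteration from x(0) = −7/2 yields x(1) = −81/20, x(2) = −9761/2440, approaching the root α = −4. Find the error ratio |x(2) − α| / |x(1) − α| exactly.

x(1) − α = −81/20 − (−4) = −81/20 + 4 = −1/20, so |x(1) − α| = 1/20.
x(2) − α = −9761/2440 − (−4) = −9761/2440 + 4 = −1/2440, so |x(2) − α| = 1/2440.
Ratio = (1/2440) / (1/20) = 1/122.

1/122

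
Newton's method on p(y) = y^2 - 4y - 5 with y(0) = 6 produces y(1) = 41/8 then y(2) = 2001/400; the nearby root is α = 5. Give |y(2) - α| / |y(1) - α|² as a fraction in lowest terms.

y(1) - α = 41/8 - 5 = 1/8, so |y(1) - α| = 1/8.
y(2) - α = 2001/400 - 5 = 1/400, so |y(2) - α| = 1/400.
|y(1) - α|² = 1/64.
Ratio = (1/400) / (1/64) = 4/25.

4/25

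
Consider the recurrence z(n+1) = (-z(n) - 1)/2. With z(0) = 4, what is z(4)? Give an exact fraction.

-1/16

z(1) = (-4 - 1)/2 = -5/2.
z(2) = (-(-5/2) - 1)/2 = 3/4.
z(3) = (-(3/4) - 1)/2 = -7/8.
z(4) = (-(-7/8) - 1)/2 = -1/16.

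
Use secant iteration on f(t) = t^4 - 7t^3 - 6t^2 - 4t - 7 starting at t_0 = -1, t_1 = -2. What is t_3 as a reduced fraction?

f(-1) = -1, f(-2) = 49. t_2 = (-2) - 49·((-2) - (-1))/(49 - (-1)) = -51/50.
f(-2) = 49, f(-51/50) = -4071949/6250000. t_3 = (-51/50) - (-4071949/6250000)·((-51/50) - (-2))/((-4071949/6250000) - 49) = -6541202/6333101.

-6541202/6333101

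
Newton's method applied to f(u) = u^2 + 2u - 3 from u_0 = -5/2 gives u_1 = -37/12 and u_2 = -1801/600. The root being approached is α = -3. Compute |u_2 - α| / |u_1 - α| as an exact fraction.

u_1 - α = -37/12 - (-3) = -37/12 + 3 = -1/12, so |u_1 - α| = 1/12.
u_2 - α = -1801/600 - (-3) = -1801/600 + 3 = -1/600, so |u_2 - α| = 1/600.
Ratio = (1/600) / (1/12) = 1/50.

1/50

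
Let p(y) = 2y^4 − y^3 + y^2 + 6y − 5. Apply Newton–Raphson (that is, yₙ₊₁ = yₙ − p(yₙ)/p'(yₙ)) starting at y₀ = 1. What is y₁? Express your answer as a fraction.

10/13

p'(y) = 8y^3 − 3y^2 + 2y + 6.
p(1) = 3, p'(1) = 13, so y₁ = 1 − 3/13 = 10/13.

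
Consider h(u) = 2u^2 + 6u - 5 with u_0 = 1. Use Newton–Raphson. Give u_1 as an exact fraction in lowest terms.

7/10

h'(u) = 4u + 6.
h(1) = 3, h'(1) = 10, so u_1 = 1 - 3/10 = 7/10.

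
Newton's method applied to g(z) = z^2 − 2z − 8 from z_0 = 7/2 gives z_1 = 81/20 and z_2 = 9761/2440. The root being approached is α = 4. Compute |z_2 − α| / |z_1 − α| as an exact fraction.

z_1 − α = 81/20 − 4 = 1/20, so |z_1 − α| = 1/20.
z_2 − α = 9761/2440 − 4 = 1/2440, so |z_2 − α| = 1/2440.
Ratio = (1/2440) / (1/20) = 1/122.

1/122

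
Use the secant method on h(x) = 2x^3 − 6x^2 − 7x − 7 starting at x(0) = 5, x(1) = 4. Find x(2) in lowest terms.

247/61

h(5) = 58, h(4) = −3. x(2) = 4 − (−3)·(4 − 5)/((−3) − 58) = 247/61.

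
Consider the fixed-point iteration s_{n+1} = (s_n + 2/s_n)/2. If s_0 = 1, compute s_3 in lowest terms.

s_1 = (1 + 2/1)/2 = 3/2.
s_2 = (3/2 + 2/(3/2))/2 = 17/12.
s_3 = (17/12 + 2/(17/12))/2 = 577/408.

577/408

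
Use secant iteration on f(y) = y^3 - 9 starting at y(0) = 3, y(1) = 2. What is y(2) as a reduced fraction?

f(3) = 18, f(2) = -1. y(2) = 2 - (-1)·(2 - 3)/((-1) - 18) = 39/19.

39/19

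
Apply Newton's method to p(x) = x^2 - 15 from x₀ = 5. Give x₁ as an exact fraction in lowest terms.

p'(x) = 2x.
p(5) = 10, p'(5) = 10, so x₁ = 5 - 10/10 = 4.

4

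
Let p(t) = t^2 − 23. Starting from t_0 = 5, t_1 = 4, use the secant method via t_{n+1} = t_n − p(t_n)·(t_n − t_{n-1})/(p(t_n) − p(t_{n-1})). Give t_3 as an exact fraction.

p(5) = 2, p(4) = −7. t_2 = 4 − (−7)·(4 − 5)/((−7) − 2) = 43/9.
p(4) = −7, p(43/9) = −14/81. t_3 = (43/9) − (−14/81)·((43/9) − 4)/((−14/81) − (−7)) = 379/79.

379/79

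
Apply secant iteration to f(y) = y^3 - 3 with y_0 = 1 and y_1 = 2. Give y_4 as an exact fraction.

f(1) = -2, f(2) = 5. y_2 = 2 - 5·(2 - 1)/(5 - (-2)) = 9/7.
f(2) = 5, f(9/7) = -300/343. y_3 = (9/7) - (-300/343)·((9/7) - 2)/((-300/343) - 5) = 561/403.
f(9/7) = -300/343, f(561/403) = -19794000/65450827. y_4 = (561/403) - (-19794000/65450827)·((561/403) - (9/7))/((-19794000/65450827) - (-300/343)) = 20671423/14273229.

20671423/14273229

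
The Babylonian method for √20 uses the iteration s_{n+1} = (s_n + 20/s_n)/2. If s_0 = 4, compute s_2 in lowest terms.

s_1 = (4 + 20/4)/2 = 9/2.
s_2 = (9/2 + 20/(9/2))/2 = 161/36.

161/36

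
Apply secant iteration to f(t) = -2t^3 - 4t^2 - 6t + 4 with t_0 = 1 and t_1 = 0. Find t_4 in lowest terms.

1629/3442

f(1) = -8, f(0) = 4. t_2 = 0 - 4·(0 - 1)/(4 - (-8)) = 1/3.
f(0) = 4, f(1/3) = 40/27. t_3 = (1/3) - (40/27)·((1/3) - 0)/((40/27) - 4) = 9/17.
f(1/3) = 40/27, f(9/17) = -2920/4913. t_4 = (9/17) - (-2920/4913)·((9/17) - (1/3))/((-2920/4913) - (40/27)) = 1629/3442.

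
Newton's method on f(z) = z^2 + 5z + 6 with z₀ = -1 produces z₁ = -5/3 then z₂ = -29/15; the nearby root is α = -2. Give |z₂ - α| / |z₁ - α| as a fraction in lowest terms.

1/5

z₁ - α = -5/3 - (-2) = -5/3 + 2 = 1/3, so |z₁ - α| = 1/3.
z₂ - α = -29/15 - (-2) = -29/15 + 2 = 1/15, so |z₂ - α| = 1/15.
Ratio = (1/15) / (1/3) = 1/5.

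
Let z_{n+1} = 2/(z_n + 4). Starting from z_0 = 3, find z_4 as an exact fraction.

z_1 = 2/(3 + 4) = 2/7.
z_2 = 2/(2/7 + 4) = 7/15.
z_3 = 2/(7/15 + 4) = 30/67.
z_4 = 2/(30/67 + 4) = 67/149.

67/149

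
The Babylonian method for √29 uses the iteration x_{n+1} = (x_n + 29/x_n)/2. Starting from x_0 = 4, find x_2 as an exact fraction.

x_1 = (4 + 29/4)/2 = 45/8.
x_2 = (45/8 + 29/(45/8))/2 = 3881/720.

3881/720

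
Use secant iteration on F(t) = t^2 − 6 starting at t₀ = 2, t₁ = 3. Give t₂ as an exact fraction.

F(2) = −2, F(3) = 3. t₂ = 3 − 3·(3 − 2)/(3 − (−2)) = 12/5.

12/5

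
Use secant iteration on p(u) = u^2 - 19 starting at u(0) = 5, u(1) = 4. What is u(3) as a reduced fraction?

p(5) = 6, p(4) = -3. u(2) = 4 - (-3)·(4 - 5)/((-3) - 6) = 13/3.
p(4) = -3, p(13/3) = -2/9. u(3) = (13/3) - (-2/9)·((13/3) - 4)/((-2/9) - (-3)) = 109/25.

109/25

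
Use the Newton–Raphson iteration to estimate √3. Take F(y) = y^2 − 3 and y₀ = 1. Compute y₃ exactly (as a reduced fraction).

97/56

F'(y) = 2y.
F(1) = −2, F'(1) = 2, so y₁ = 1 − (−2)/2 = 2.
F(2) = 1, F'(2) = 4, so y₂ = 2 − 1/4 = 7/4.
F(7/4) = 1/16, F'(7/4) = 7/2, so y₃ = (7/4) − (1/16)/(7/2) = 97/56.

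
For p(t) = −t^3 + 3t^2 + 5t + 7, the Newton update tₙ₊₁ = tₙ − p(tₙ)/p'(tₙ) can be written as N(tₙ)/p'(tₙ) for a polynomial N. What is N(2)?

p'(t) = −3t^2 + 6t + 5.
N(t) = t·p'(t) − p(t) = t·(−3t^2 + 6t + 5) − (−t^3 + 3t^2 + 5t + 7) = −2t^3 + 3t^2 − 7.
N(2) = −11.

−11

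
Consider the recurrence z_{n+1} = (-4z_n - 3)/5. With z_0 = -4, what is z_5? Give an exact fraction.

2713/3125

z_1 = (-4·(-4) - 3)/5 = 13/5.
z_2 = (-4·(13/5) - 3)/5 = -67/25.
z_3 = (-4·(-67/25) - 3)/5 = 193/125.
z_4 = (-4·(193/125) - 3)/5 = -1147/625.
z_5 = (-4·(-1147/625) - 3)/5 = 2713/3125.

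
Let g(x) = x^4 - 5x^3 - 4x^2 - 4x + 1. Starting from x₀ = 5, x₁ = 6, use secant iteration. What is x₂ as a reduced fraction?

g(5) = -119, g(6) = 49. x₂ = 6 - 49·(6 - 5)/(49 - (-119)) = 137/24.

137/24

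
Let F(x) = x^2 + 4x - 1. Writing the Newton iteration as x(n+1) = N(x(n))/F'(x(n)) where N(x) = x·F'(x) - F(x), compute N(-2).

5

F'(x) = 2x + 4.
N(x) = x·F'(x) - F(x) = x·(2x + 4) - (x^2 + 4x - 1) = x^2 + 1.
N(-2) = 5.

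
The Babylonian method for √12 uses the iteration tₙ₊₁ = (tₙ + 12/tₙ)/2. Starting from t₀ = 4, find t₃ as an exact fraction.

18817/5432

t₁ = (4 + 12/4)/2 = 7/2.
t₂ = (7/2 + 12/(7/2))/2 = 97/28.
t₃ = (97/28 + 12/(97/28))/2 = 18817/5432.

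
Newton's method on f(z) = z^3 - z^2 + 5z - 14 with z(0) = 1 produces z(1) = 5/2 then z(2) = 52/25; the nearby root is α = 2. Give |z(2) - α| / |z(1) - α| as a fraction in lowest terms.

z(1) - α = 5/2 - 2 = 1/2, so |z(1) - α| = 1/2.
z(2) - α = 52/25 - 2 = 2/25, so |z(2) - α| = 2/25.
Ratio = (2/25) / (1/2) = 4/25.

4/25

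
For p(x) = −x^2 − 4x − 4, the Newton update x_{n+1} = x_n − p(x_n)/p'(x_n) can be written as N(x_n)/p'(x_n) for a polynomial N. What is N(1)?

3

p'(x) = −2x − 4.
N(x) = x·p'(x) − p(x) = x·(−2x − 4) − (−x^2 − 4x − 4) = −x^2 + 4.
N(1) = 3.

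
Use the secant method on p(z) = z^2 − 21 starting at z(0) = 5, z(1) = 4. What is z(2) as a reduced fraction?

p(5) = 4, p(4) = −5. z(2) = 4 − (−5)·(4 − 5)/((−5) − 4) = 41/9.

41/9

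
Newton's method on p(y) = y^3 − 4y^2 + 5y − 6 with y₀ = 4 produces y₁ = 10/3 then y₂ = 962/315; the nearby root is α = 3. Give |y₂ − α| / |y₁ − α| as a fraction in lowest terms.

y₁ − α = 10/3 − 3 = 1/3, so |y₁ − α| = 1/3.
y₂ − α = 962/315 − 3 = 17/315, so |y₂ − α| = 17/315.
Ratio = (17/315) / (1/3) = 17/105.

17/105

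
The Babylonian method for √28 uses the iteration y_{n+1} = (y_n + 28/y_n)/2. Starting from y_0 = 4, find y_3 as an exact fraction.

y_1 = (4 + 28/4)/2 = 11/2.
y_2 = (11/2 + 28/(11/2))/2 = 233/44.
y_3 = (233/44 + 28/(233/44))/2 = 108497/20504.

108497/20504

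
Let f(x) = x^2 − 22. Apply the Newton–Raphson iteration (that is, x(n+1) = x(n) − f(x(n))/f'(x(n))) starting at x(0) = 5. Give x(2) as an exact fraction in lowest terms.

f'(x) = 2x.
f(5) = 3, f'(5) = 10, so x(1) = 5 − 3/10 = 47/10.
f(47/10) = 9/100, f'(47/10) = 47/5, so x(2) = (47/10) − (9/100)/(47/5) = 4409/940.

4409/940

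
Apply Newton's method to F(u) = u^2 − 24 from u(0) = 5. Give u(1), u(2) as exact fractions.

u(1) = 49/10, u(2) = 4801/980

F'(u) = 2u.
F(5) = 1, F'(5) = 10, so u(1) = 5 − 1/10 = 49/10.
F(49/10) = 1/100, F'(49/10) = 49/5, so u(2) = (49/10) − (1/100)/(49/5) = 4801/980.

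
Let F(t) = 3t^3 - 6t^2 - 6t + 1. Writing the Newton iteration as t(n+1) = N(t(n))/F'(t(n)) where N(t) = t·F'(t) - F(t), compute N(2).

23

F'(t) = 9t^2 - 12t - 6.
N(t) = t·F'(t) - F(t) = t·(9t^2 - 12t - 6) - (3t^3 - 6t^2 - 6t + 1) = 6t^3 - 6t^2 - 1.
N(2) = 23.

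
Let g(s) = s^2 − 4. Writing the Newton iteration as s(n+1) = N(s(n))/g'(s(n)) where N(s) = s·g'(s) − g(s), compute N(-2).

8

g'(s) = 2s.
N(s) = s·g'(s) − g(s) = s·(2s) − (s^2 − 4) = s^2 + 4.
N(-2) = 8.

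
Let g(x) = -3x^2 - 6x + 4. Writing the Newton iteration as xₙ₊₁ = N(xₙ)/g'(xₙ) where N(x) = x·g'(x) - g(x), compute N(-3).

g'(x) = -6x - 6.
N(x) = x·g'(x) - g(x) = x·(-6x - 6) - (-3x^2 - 6x + 4) = -3x^2 - 4.
N(-3) = -31.

-31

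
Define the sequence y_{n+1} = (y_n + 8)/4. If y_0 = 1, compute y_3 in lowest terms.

169/64

y_1 = (1 + 8)/4 = 9/4.
y_2 = ((9/4) + 8)/4 = 41/16.
y_3 = ((41/16) + 8)/4 = 169/64.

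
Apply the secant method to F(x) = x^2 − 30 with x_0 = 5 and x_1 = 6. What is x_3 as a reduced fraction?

115/21

F(5) = −5, F(6) = 6. x_2 = 6 − 6·(6 − 5)/(6 − (−5)) = 60/11.
F(6) = 6, F(60/11) = −30/121. x_3 = (60/11) − (−30/121)·((60/11) − 6)/((−30/121) − 6) = 115/21.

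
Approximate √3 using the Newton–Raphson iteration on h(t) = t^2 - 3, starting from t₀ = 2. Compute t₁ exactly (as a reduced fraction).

h'(t) = 2t.
h(2) = 1, h'(2) = 4, so t₁ = 2 - 1/4 = 7/4.

7/4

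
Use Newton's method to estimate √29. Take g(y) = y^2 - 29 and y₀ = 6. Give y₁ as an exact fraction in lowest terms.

g'(y) = 2y.
g(6) = 7, g'(6) = 12, so y₁ = 6 - 7/12 = 65/12.

65/12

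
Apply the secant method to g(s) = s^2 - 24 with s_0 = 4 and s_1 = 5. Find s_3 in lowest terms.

436/89

g(4) = -8, g(5) = 1. s_2 = 5 - 1·(5 - 4)/(1 - (-8)) = 44/9.
g(5) = 1, g(44/9) = -8/81. s_3 = (44/9) - (-8/81)·((44/9) - 5)/((-8/81) - 1) = 436/89.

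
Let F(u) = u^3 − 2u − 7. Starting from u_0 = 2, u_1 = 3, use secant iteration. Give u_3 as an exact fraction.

11791/5279

F(2) = −3, F(3) = 14. u_2 = 3 − 14·(3 − 2)/(14 − (−3)) = 37/17.
F(3) = 14, F(37/17) = −5124/4913. u_3 = (37/17) − (−5124/4913)·((37/17) − 3)/((−5124/4913) − 14) = 11791/5279.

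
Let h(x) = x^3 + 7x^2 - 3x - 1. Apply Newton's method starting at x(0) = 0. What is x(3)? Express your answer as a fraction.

h'(x) = 3x^2 + 14x - 3.
h(0) = -1, h'(0) = -3, so x(1) = 0 - (-1)/(-3) = -1/3.
h(-1/3) = 20/27, h'(-1/3) = -22/3, so x(2) = (-1/3) - (20/27)/(-22/3) = -23/99.
h(-23/99) = 60400/970299, h'(-23/99) = -19898/3267, so x(3) = (-23/99) - (60400/970299)/(-19898/3267) = -656281/2954853.

-656281/2954853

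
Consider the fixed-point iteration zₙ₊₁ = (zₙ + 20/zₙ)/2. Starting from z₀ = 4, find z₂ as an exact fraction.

161/36

z₁ = (4 + 20/4)/2 = 9/2.
z₂ = (9/2 + 20/(9/2))/2 = 161/36.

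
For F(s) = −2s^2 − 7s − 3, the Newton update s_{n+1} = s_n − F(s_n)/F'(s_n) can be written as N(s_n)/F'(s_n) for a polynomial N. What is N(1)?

F'(s) = −4s − 7.
N(s) = s·F'(s) − F(s) = s·(−4s − 7) − (−2s^2 − 7s − 3) = −2s^2 + 3.
N(1) = 1.

1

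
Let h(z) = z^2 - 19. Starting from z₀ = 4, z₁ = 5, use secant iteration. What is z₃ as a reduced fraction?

h(4) = -3, h(5) = 6. z₂ = 5 - 6·(5 - 4)/(6 - (-3)) = 13/3.
h(5) = 6, h(13/3) = -2/9. z₃ = (13/3) - (-2/9)·((13/3) - 5)/((-2/9) - 6) = 61/14.

61/14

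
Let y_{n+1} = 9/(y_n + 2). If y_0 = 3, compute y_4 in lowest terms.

747/337

y_1 = 9/(3 + 2) = 9/5.
y_2 = 9/(9/5 + 2) = 45/19.
y_3 = 9/(45/19 + 2) = 171/83.
y_4 = 9/(171/83 + 2) = 747/337.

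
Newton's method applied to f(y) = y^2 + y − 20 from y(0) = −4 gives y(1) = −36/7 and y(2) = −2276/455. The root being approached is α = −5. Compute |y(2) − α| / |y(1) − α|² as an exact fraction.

7/65

y(1) − α = −36/7 − (−5) = −36/7 + 5 = −1/7, so |y(1) − α| = 1/7.
y(2) − α = −2276/455 − (−5) = −2276/455 + 5 = −1/455, so |y(2) − α| = 1/455.
|y(1) − α|² = 1/49.
Ratio = (1/455) / (1/49) = 7/65.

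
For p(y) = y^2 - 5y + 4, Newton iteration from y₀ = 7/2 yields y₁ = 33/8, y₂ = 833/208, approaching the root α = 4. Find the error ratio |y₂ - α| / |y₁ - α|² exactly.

y₁ - α = 33/8 - 4 = 1/8, so |y₁ - α| = 1/8.
y₂ - α = 833/208 - 4 = 1/208, so |y₂ - α| = 1/208.
|y₁ - α|² = 1/64.
Ratio = (1/208) / (1/64) = 4/13.

4/13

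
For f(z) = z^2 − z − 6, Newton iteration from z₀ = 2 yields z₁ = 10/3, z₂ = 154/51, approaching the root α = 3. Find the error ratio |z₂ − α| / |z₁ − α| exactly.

1/17

z₁ − α = 10/3 − 3 = 1/3, so |z₁ − α| = 1/3.
z₂ − α = 154/51 − 3 = 1/51, so |z₂ − α| = 1/51.
Ratio = (1/51) / (1/3) = 1/17.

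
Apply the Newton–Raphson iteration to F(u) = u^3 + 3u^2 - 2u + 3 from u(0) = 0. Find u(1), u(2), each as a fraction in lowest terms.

F'(u) = 3u^2 + 6u - 2.
F(0) = 3, F'(0) = -2, so u(1) = 0 - 3/(-2) = 3/2.
F(3/2) = 81/8, F'(3/2) = 55/4, so u(2) = (3/2) - (81/8)/(55/4) = 42/55.

u(1) = 3/2, u(2) = 42/55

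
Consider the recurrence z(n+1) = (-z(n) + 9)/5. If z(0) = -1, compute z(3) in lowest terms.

38/25

z(1) = (-(-1) + 9)/5 = 2.
z(2) = (-2 + 9)/5 = 7/5.
z(3) = (-(7/5) + 9)/5 = 38/25.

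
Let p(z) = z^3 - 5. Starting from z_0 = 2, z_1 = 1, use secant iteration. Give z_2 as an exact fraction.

p(2) = 3, p(1) = -4. z_2 = 1 - (-4)·(1 - 2)/((-4) - 3) = 11/7.

11/7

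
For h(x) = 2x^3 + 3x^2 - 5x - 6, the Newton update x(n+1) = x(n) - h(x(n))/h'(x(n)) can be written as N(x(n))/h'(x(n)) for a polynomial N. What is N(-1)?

h'(x) = 6x^2 + 6x - 5.
N(x) = x·h'(x) - h(x) = x·(6x^2 + 6x - 5) - (2x^3 + 3x^2 - 5x - 6) = 4x^3 + 3x^2 + 6.
N(-1) = 5.

5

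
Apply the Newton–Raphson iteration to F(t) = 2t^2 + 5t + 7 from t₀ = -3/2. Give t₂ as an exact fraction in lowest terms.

F'(t) = 4t + 5.
F(-3/2) = 4, F'(-3/2) = -1, so t₁ = (-3/2) - 4/(-1) = 5/2.
F(5/2) = 32, F'(5/2) = 15, so t₂ = (5/2) - 32/15 = 11/30.

11/30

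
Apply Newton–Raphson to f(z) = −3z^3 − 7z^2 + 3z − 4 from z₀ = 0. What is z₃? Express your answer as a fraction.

f'(z) = −9z^2 − 14z + 3.
f(0) = −4, f'(0) = 3, so z₁ = 0 − (−4)/3 = 4/3.
f(4/3) = −176/9, f'(4/3) = −95/3, so z₂ = (4/3) − (−176/9)/(−95/3) = 68/95.
f(68/95) = −5606656/857375, f'(68/95) = −104981/9025, so z₃ = (68/95) − (−5606656/857375)/(−104981/9025) = 1532052/9973195.

1532052/9973195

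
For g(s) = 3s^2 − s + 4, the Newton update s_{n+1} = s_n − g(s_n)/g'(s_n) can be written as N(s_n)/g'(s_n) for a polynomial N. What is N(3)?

23

g'(s) = 6s − 1.
N(s) = s·g'(s) − g(s) = s·(6s − 1) − (3s^2 − s + 4) = 3s^2 − 4.
N(3) = 23.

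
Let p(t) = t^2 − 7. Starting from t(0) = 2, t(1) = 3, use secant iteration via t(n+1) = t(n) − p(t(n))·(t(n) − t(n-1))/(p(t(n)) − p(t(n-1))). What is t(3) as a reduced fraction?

p(2) = −3, p(3) = 2. t(2) = 3 − 2·(3 − 2)/(2 − (−3)) = 13/5.
p(3) = 2, p(13/5) = −6/25. t(3) = (13/5) − (−6/25)·((13/5) − 3)/((−6/25) − 2) = 37/14.

37/14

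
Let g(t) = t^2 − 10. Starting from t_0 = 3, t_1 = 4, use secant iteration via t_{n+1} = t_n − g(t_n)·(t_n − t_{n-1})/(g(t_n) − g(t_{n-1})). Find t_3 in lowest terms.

g(3) = −1, g(4) = 6. t_2 = 4 − 6·(4 − 3)/(6 − (−1)) = 22/7.
g(4) = 6, g(22/7) = −6/49. t_3 = (22/7) − (−6/49)·((22/7) − 4)/((−6/49) − 6) = 79/25.

79/25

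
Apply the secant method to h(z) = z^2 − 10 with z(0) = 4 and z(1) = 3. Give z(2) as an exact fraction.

h(4) = 6, h(3) = −1. z(2) = 3 − (−1)·(3 − 4)/((−1) − 6) = 22/7.

22/7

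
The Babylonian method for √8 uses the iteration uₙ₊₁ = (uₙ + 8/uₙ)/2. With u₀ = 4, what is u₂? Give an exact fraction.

u₁ = (4 + 8/4)/2 = 3.
u₂ = (3 + 8/3)/2 = 17/6.

17/6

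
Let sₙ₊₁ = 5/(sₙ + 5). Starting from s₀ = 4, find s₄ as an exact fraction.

59/69

s₁ = 5/(4 + 5) = 5/9.
s₂ = 5/(5/9 + 5) = 9/10.
s₃ = 5/(9/10 + 5) = 50/59.
s₄ = 5/(50/59 + 5) = 59/69.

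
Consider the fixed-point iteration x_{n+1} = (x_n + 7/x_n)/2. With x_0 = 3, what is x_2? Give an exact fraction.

x_1 = (3 + 7/3)/2 = 8/3.
x_2 = (8/3 + 7/(8/3))/2 = 127/48.

127/48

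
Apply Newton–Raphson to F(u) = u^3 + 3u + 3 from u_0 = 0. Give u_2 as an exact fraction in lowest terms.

F'(u) = 3u^2 + 3.
F(0) = 3, F'(0) = 3, so u_1 = 0 − 3/3 = −1.
F(−1) = −1, F'(−1) = 6, so u_2 = (−1) − (−1)/6 = −5/6.

−5/6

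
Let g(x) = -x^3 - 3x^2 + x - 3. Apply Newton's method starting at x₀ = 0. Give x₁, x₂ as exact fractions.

x₁ = 3, x₂ = 39/22

g'(x) = -3x^2 - 6x + 1.
g(0) = -3, g'(0) = 1, so x₁ = 0 - (-3)/1 = 3.
g(3) = -54, g'(3) = -44, so x₂ = 3 - (-54)/(-44) = 39/22.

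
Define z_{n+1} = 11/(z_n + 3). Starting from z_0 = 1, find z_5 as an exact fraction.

z_1 = 11/(1 + 3) = 11/4.
z_2 = 11/(11/4 + 3) = 44/23.
z_3 = 11/(44/23 + 3) = 253/113.
z_4 = 11/(253/113 + 3) = 1243/592.
z_5 = 11/(1243/592 + 3) = 6512/3019.

6512/3019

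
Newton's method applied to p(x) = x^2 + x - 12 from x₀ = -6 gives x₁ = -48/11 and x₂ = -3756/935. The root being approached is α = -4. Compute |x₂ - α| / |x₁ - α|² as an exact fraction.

x₁ - α = -48/11 - (-4) = -48/11 + 4 = -4/11, so |x₁ - α| = 4/11.
x₂ - α = -3756/935 - (-4) = -3756/935 + 4 = -16/935, so |x₂ - α| = 16/935.
|x₁ - α|² = 16/121.
Ratio = (16/935) / (16/121) = 11/85.

11/85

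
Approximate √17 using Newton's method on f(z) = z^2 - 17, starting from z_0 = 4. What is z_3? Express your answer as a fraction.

9478657/2298912

f'(z) = 2z.
f(4) = -1, f'(4) = 8, so z_1 = 4 - (-1)/8 = 33/8.
f(33/8) = 1/64, f'(33/8) = 33/4, so z_2 = (33/8) - (1/64)/(33/4) = 2177/528.
f(2177/528) = 1/278784, f'(2177/528) = 2177/264, so z_3 = (2177/528) - (1/278784)/(2177/264) = 9478657/2298912.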